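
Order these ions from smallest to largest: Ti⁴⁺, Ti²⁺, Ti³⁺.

Ti⁴⁺ < Ti³⁺ < Ti²⁺

Same element, different charge: the more highly charged cation has fewer electrons and a greater effective nuclear charge per electron, making Ti⁴⁺ the smallest.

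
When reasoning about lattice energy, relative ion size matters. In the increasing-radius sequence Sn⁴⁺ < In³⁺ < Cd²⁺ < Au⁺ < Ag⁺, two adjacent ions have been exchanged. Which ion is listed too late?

Compare adjacent ions: both in group 11 with the same charge; Ag⁺ (period 5) has the smaller radius — yet in this increasing list Au⁺ sits before Ag⁺. Nothing else is reversed, so Ag⁺ should move one place to the left.

Ag⁺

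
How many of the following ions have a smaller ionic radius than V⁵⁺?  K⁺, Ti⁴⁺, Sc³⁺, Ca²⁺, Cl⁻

Each ion has 18 electrons. The ranking follows nuclear charge in reverse — greater Z gives a smaller radius. V⁵⁺ (Z=23), Ti⁴⁺ (Z=22), Sc³⁺ (Z=21), Ca²⁺ (Z=20), K⁺ (Z=19), Cl⁻ (Z=17).
Placing each against V⁵⁺: smaller — none; larger — Ti⁴⁺, Sc³⁺, Ca²⁺, K⁺, Cl⁻. That's 0.

0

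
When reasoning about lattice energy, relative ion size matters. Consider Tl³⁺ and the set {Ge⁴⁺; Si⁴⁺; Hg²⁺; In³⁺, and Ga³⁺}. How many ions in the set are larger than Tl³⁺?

1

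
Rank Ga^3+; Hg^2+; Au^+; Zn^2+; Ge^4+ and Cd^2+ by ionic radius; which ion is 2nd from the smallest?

Ga^3+

Work out protons and electrons: Ge^4+ (Z=32, 28 e⁻), Ga^3+ (Z=31, 28 e⁻), Zn^2+ (Z=30, 28 e⁻), Cd^2+ (Z=48, 46 e⁻), Hg^2+ (Z=80, 78 e⁻), Au^+ (Z=79, 78 e⁻). Ge^4+ < Ga^3+ (both 28 e⁻, Z=32>31); Ga^3+ < Zn^2+ (isoelectronic, higher Z=31 is smaller); Zn^2+ < Cd^2+ (same group, period 4 vs 5); Cd^2+ < Hg^2+ (same group, period 5 vs 6); Hg^2+ < Au^+ (both 78 e⁻, Z=80>79).
So the order is Ge^4+ < Ga^3+ < Zn^2+ < Cd^2+ < Hg^2+ < Au^+; the 2nd-smallest ion is Ga^3+.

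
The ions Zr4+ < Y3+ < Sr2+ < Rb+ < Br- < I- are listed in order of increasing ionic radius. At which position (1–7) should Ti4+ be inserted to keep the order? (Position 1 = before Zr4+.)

Tabulating Z and e⁻: Ti4+: 18 e⁻, Z=22, Zr4+: 36 e⁻, Z=40, Y3+: 36 e⁻, Z=39, Sr2+: 36 e⁻, Z=38, Rb+: 36 e⁻, Z=37, Br-: 36 e⁻, Z=35, I-: 54 e⁻, Z=53. Ti4+ < Zr4+ (same group, period 4 vs 5); Zr4+ < Y3+ (both 36 e⁻, Z=40>39); Y3+ < Sr2+ (isoelectronic, higher Z=39 is smaller); Sr2+ < Rb+ (isoelectronic, higher Z=38 is smaller); Rb+ < Br- (both 36 e⁻, Z=37>35); Br- < I- (same group, 1 shell fewer).
Putting Ti4+ in gives Ti4+ < Zr4+ < Y3+ < Sr2+ < Rb+ < Br- < I-; it lands at slot 1.

1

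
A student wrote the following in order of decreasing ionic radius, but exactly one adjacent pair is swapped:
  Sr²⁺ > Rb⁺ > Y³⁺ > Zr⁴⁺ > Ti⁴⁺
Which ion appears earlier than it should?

Sr²⁺

Check each adjacent pair. Sr²⁺ and Rb⁺ are reversed: both have 36 electrons but Z(Sr)=38 > Z(Rb)=37, so Sr²⁺ should be the smaller of the two. No other neighbouring pair contradicts the periodic trends, so Sr²⁺ is the ion listed too early.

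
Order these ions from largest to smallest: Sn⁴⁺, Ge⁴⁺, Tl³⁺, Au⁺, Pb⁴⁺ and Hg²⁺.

Au⁺ > Hg²⁺ > Tl³⁺ > Pb⁴⁺ > Sn⁴⁺ > Ge⁴⁺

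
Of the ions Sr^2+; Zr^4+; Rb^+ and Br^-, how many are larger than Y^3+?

All of these have 36 electrons (isoelectronic). With the same electron cloud, the ion with the most protons pulls it in tightest. Nuclear charges: Zr^4+ (Z=40), Y^3+ (Z=39), Sr^2+ (Z=38), Rb^+ (Z=37), Br^- (Z=35). Highest Z is smallest.
Overall: Zr^4+ < Y^3+ < Sr^2+ < Rb^+ < Br^-. Y^3+ has 1 below it and 3 above. That's 3.

3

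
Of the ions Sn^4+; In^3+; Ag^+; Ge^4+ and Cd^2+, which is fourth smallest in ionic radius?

Cd^2+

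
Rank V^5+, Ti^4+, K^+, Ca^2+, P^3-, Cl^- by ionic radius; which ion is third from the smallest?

Ca^2+

Isoelectronic series (18 e⁻ each). Size is set by nuclear charge: more protons means a smaller ion. V^5+ (Z=23), Ti^4+ (Z=22), Ca^2+ (Z=20), K^+ (Z=19), Cl^- (Z=17), P^3- (Z=15).
Full ascending order: V^5+ < Ti^4+ < Ca^2+ < K^+ < Cl^- < P^3-. Counting from the smallest, position 3 is Ca^2+.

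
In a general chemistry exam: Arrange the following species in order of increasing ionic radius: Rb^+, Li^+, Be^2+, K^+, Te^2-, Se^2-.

Tabulating Z and e⁻: Be^2+: 2 e⁻, Z=4, Li^+: 2 e⁻, Z=3, K^+: 18 e⁻, Z=19, Rb^+: 36 e⁻, Z=37, Se^2-: 36 e⁻, Z=34, Te^2-: 54 e⁻, Z=52. Be^2+ < Li^+ (both 2 e⁻, Z=4>3); Li^+ < K^+ (same group, 2 shells fewer); K^+ < Rb^+ (same group, 1 shell fewer); Rb^+ < Se^2- (isoelectronic, higher Z=37 is smaller); Se^2- < Te^2- (same group, period 4 vs 5).

Be^2+ < Li^+ < K^+ < Rb^+ < Se^2- < Te^2-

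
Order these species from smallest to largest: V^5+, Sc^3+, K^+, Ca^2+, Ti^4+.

V^5+ < Ti^4+ < Sc^3+ < Ca^2+ < K^+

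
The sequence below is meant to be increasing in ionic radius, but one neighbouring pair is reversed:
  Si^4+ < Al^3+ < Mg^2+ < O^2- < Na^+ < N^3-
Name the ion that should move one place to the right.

O^2-

Check each adjacent pair. O^2- and Na^+ are reversed: Na^+ and O^2- share 10 electrons; the higher nuclear charge on Na (Z=11) contracts it more, so Na^+ < O^2-. No other neighbouring pair contradicts the periodic trends, so O^2- is the ion listed too early.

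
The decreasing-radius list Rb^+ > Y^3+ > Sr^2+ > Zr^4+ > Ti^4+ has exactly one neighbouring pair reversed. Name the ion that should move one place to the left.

Sr^2+

Scanning neighbour by neighbour, only Y^3+/Sr^2+ violates a trend: both have 36 electrons but Z(Y)=39 > Z(Sr)=38, so Y^3+ should be the smaller of the two. That makes Sr^2+ the one sitting a position late relative to where it belongs.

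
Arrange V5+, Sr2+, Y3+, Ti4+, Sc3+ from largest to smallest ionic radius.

Electron counts and nuclear charges: V5+: 18 e⁻, Z=23, Ti4+: 18 e⁻, Z=22, Sc3+: 18 e⁻, Z=21, Y3+: 36 e⁻, Z=39, Sr2+: 36 e⁻, Z=38. V5+ < Ti4+ (isoelectronic, higher Z=23 is smaller); Ti4+ < Sc3+ (both 18 e⁻, Z=22>21); Sc3+ < Y3+ (same group, 1 shell fewer); Y3+ < Sr2+ (isoelectronic, higher Z=39 is smaller).

Sr2+ > Y3+ > Sc3+ > Ti4+ > V5+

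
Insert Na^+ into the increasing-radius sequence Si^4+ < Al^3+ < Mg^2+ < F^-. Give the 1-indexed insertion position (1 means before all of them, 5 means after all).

4

These species are isoelectronic with 10 electrons. The only difference is the number of protons: Si^4+ (Z=14), Al^3+ (Z=13), Mg^2+ (Z=12), Na^+ (Z=11), F^- (Z=9). The strongest nuclear pull (Si^4+) gives the smallest ion.
The complete sequence is Si^4+ < Al^3+ < Mg^2+ < Na^+ < F^-. Na^+ sits at position 4.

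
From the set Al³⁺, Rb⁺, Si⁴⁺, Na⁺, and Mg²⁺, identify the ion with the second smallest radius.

Al³⁺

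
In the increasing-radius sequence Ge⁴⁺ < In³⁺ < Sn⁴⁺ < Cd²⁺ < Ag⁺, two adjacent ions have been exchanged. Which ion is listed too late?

Scanning neighbour by neighbour, only In³⁺/Sn⁴⁺ violates a trend: both have 46 electrons but Z(Sn)=50 > Z(In)=49, so Sn⁴⁺ should be the smaller of the two. That makes Sn⁴⁺ the one sitting a position late relative to where it belongs.

Sn⁴⁺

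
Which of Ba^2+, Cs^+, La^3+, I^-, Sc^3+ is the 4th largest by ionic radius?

La^3+

Electron counts and nuclear charges: Sc^3+: 18 e⁻, Z=21, La^3+: 54 e⁻, Z=57, Ba^2+: 54 e⁻, Z=56, Cs^+: 54 e⁻, Z=55, I^-: 54 e⁻, Z=53. Sc^3+ < La^3+ (same group, period 4 vs 6); La^3+ < Ba^2+ (isoelectronic, higher Z=57 is smaller); Ba^2+ < Cs^+ (both 54 e⁻, Z=56>55); Cs^+ < I^- (both 54 e⁻, Z=55>53).
So the order is Sc^3+ < La^3+ < Ba^2+ < Cs^+ < I^-; the 4th-largest ion is La^3+.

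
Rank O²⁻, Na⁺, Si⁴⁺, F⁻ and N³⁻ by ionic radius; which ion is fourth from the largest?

These species are isoelectronic with 10 electrons. The only difference is the number of protons: Si⁴⁺ (Z=14), Na⁺ (Z=11), F⁻ (Z=9), O²⁻ (Z=8), N³⁻ (Z=7). The strongest nuclear pull (Si⁴⁺) gives the smallest ion.
So the order is Si⁴⁺ < Na⁺ < F⁻ < O²⁻ < N³⁻; the 4th-largest ion is Na⁺.

Na⁺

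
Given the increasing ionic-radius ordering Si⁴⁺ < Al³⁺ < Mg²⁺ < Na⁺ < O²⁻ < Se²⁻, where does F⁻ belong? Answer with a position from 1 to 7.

Tabulating Z and e⁻: Si⁴⁺ has 10 e⁻ (Z=14), Al³⁺ has 10 e⁻ (Z=13), Mg²⁺ has 10 e⁻ (Z=12), Na⁺ has 10 e⁻ (Z=11), F⁻ has 10 e⁻ (Z=9), O²⁻ has 10 e⁻ (Z=8), Se²⁻ has 36 e⁻ (Z=34). Si⁴⁺ < Al³⁺ (both 10 e⁻, Z=14>13); Al³⁺ < Mg²⁺ (isoelectronic, higher Z=13 is smaller); Mg²⁺ < Na⁺ (isoelectronic, higher Z=12 is smaller); Na⁺ < F⁻ (both 10 e⁻, Z=11>9); F⁻ < O²⁻ (both 10 e⁻, Z=9>8); O²⁻ < Se²⁻ (same group, period 2 vs 4).
The complete sequence is Si⁴⁺ < Al³⁺ < Mg²⁺ < Na⁺ < F⁻ < O²⁻ < Se²⁻. F⁻ sits at position 5.

5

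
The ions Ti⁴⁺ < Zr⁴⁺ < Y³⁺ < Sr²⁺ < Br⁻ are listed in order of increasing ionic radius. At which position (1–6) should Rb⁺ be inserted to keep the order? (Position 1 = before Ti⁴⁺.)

5

First list Z and electron count for each: Ti⁴⁺: 18 e⁻, Z=22, Zr⁴⁺: 36 e⁻, Z=40, Y³⁺: 36 e⁻, Z=39, Sr²⁺: 36 e⁻, Z=38, Rb⁺: 36 e⁻, Z=37, Br⁻: 36 e⁻, Z=35. Ti⁴⁺ < Zr⁴⁺ (same group, 1 shell fewer); Zr⁴⁺ < Y³⁺ (both 36 e⁻, Z=40>39); Y³⁺ < Sr²⁺ (isoelectronic, higher Z=39 is smaller); Sr²⁺ < Rb⁺ (isoelectronic, higher Z=38 is smaller); Rb⁺ < Br⁻ (isoelectronic, higher Z=37 is smaller).
With Rb⁺ included the full order is Ti⁴⁺ < Zr⁴⁺ < Y³⁺ < Sr²⁺ < Rb⁺ < Br⁻, so it takes position 5.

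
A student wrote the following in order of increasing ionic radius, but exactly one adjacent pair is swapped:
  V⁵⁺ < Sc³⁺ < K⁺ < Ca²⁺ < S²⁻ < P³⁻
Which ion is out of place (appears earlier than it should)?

Check each adjacent pair. K⁺ and Ca²⁺ are reversed: both have 18 electrons but Z(Ca)=20 > Z(K)=19, so Ca²⁺ should be the smaller of the two. No other neighbouring pair contradicts the periodic trends, so K⁺ is the ion listed too early.

K⁺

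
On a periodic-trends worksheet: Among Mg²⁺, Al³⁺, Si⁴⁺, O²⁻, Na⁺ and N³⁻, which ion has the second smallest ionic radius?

Each ion has 10 electrons. The ranking follows nuclear charge in reverse — greater Z gives a smaller radius. Si⁴⁺ (Z=14), Al³⁺ (Z=13), Mg²⁺ (Z=12), Na⁺ (Z=11), O²⁻ (Z=8), N³⁻ (Z=7).
That gives Si⁴⁺ < Al³⁺ < Mg²⁺ < Na⁺ < O²⁻ < N³⁻. From the smallest end, number 2 is Al³⁺.

Al³⁺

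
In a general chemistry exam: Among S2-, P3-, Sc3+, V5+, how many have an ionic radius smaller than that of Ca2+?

2

All of these have 18 electrons (isoelectronic). With the same electron cloud, the ion with the most protons pulls it in tightest. Nuclear charges: V5+ (Z=23), Sc3+ (Z=21), Ca2+ (Z=20), S2- (Z=16), P3- (Z=15). Highest Z is smallest.
Relative to Ca2+, the ions that are smaller are V5+, Sc3+. So 2 are smaller.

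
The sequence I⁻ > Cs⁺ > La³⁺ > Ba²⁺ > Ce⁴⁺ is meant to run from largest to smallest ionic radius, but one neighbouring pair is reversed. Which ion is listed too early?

La³⁺

The pair La³⁺, Ba²⁺ is the wrong way round — they are isoelectronic (54 e⁻) and La has more protons than Ba (57 vs 56), making La³⁺ smaller. All other adjacent pairs agree with periodic trends, so La³⁺ is the misplaced ion.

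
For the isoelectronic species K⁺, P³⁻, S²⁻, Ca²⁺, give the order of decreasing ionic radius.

P³⁻ > S²⁻ > K⁺ > Ca²⁺

These species are isoelectronic with 18 electrons. The only difference is the number of protons: Ca²⁺ (Z=20), K⁺ (Z=19), S²⁻ (Z=16), P³⁻ (Z=15). The strongest nuclear pull (Ca²⁺) gives the smallest ion.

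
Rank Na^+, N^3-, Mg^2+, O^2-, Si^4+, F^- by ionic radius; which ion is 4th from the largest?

Na^+

Each ion has 10 electrons. The ranking follows nuclear charge in reverse — greater Z gives a smaller radius. Si^4+ (Z=14), Mg^2+ (Z=12), Na^+ (Z=11), F^- (Z=9), O^2- (Z=8), N^3- (Z=7).
Ordering: Si^4+ < Mg^2+ < Na^+ < F^- < O^2- < N^3-. The 4th largest is Na^+.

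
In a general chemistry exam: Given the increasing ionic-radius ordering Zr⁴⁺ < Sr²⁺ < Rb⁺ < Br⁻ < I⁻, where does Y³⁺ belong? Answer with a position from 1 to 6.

Electron counts and nuclear charges: Zr⁴⁺ (Z=40, 36 e⁻), Y³⁺ (Z=39, 36 e⁻), Sr²⁺ (Z=38, 36 e⁻), Rb⁺ (Z=37, 36 e⁻), Br⁻ (Z=35, 36 e⁻), I⁻ (Z=53, 54 e⁻). Zr⁴⁺ < Y³⁺ (both 36 e⁻, Z=40>39); Y³⁺ < Sr²⁺ (both 36 e⁻, Z=39>38); Sr²⁺ < Rb⁺ (both 36 e⁻, Z=38>37); Rb⁺ < Br⁻ (both 36 e⁻, Z=37>35); Br⁻ < I⁻ (same group, period 4 vs 5).
Merged order: Zr⁴⁺ < Y³⁺ < Sr²⁺ < Rb⁺ < Br⁻ < I⁻ — Y³⁺ is number 2.

2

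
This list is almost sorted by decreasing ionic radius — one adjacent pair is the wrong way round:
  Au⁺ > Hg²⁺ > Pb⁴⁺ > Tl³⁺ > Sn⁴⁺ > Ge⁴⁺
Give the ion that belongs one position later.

Pb⁴⁺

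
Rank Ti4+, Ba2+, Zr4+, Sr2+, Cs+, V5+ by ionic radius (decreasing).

Work out protons and electrons: V5+ (Z=23, 18 e⁻), Ti4+ (Z=22, 18 e⁻), Zr4+ (Z=40, 36 e⁻), Sr2+ (Z=38, 36 e⁻), Ba2+ (Z=56, 54 e⁻), Cs+ (Z=55, 54 e⁻). V5+ < Ti4+ (isoelectronic, higher Z=23 is smaller); Ti4+ < Zr4+ (same group, 1 shell fewer); Zr4+ < Sr2+ (both 36 e⁻, Z=40>38); Sr2+ < Ba2+ (same group, 1 shell fewer); Ba2+ < Cs+ (isoelectronic, higher Z=56 is smaller).

Cs+ > Ba2+ > Sr2+ > Zr4+ > Ti4+ > V5+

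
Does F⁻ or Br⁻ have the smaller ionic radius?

F⁻

These ions sit in one column with identical charge. Each step down the periodic table adds a principal shell, increasing the radius.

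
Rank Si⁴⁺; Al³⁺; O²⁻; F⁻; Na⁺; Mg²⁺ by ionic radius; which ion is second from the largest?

Each ion has 10 electrons. The ranking follows nuclear charge in reverse — greater Z gives a smaller radius. Si⁴⁺ (Z=14), Al³⁺ (Z=13), Mg²⁺ (Z=12), Na⁺ (Z=11), F⁻ (Z=9), O²⁻ (Z=8).
Full ascending order: Si⁴⁺ < Al³⁺ < Mg²⁺ < Na⁺ < F⁻ < O²⁻. Counting from the largest, position 2 is F⁻.

F⁻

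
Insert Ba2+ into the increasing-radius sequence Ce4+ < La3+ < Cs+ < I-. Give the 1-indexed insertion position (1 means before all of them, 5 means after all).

3

Isoelectronic series (54 e⁻ each). Size is set by nuclear charge: more protons means a smaller ion. Ce4+ (Z=58), La3+ (Z=57), Ba2+ (Z=56), Cs+ (Z=55), I- (Z=53).
The complete sequence is Ce4+ < La3+ < Ba2+ < Cs+ < I-. Ba2+ sits at position 3.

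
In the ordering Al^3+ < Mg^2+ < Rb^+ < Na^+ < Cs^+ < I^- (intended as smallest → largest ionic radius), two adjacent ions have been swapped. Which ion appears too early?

Compare adjacent ions: Na^+ and Rb^+ are in one column with the same charge; the lighter period-3 ion has 2 fewer shells and is smaller — yet in this increasing list Rb^+ sits before Na^+. Nothing else is reversed, so Rb^+ should move one place to the right.

Rb^+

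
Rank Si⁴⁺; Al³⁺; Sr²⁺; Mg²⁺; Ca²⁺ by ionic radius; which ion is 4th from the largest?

Al³⁺

Electron counts and nuclear charges: Si⁴⁺: 10 e⁻, Z=14, Al³⁺: 10 e⁻, Z=13, Mg²⁺: 10 e⁻, Z=12, Ca²⁺: 18 e⁻, Z=20, Sr²⁺: 36 e⁻, Z=38. Si⁴⁺ < Al³⁺ (isoelectronic, higher Z=14 is smaller); Al³⁺ < Mg²⁺ (isoelectronic, higher Z=13 is smaller); Mg²⁺ < Ca²⁺ (same group, period 3 vs 4); Ca²⁺ < Sr²⁺ (same group, 1 shell fewer).
Ordering: Si⁴⁺ < Al³⁺ < Mg²⁺ < Ca²⁺ < Sr²⁺. The 4th largest is Al³⁺.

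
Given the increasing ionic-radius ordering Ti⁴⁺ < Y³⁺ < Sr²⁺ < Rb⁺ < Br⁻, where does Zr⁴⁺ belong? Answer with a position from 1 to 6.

2

Work out protons and electrons: Ti⁴⁺: 18 e⁻, Z=22, Zr⁴⁺: 36 e⁻, Z=40, Y³⁺: 36 e⁻, Z=39, Sr²⁺: 36 e⁻, Z=38, Rb⁺: 36 e⁻, Z=37, Br⁻: 36 e⁻, Z=35. Ti⁴⁺ < Zr⁴⁺ (same group, period 4 vs 5); Zr⁴⁺ < Y³⁺ (isoelectronic, higher Z=40 is smaller); Y³⁺ < Sr²⁺ (both 36 e⁻, Z=39>38); Sr²⁺ < Rb⁺ (isoelectronic, higher Z=38 is smaller); Rb⁺ < Br⁻ (isoelectronic, higher Z=37 is smaller).
Putting Zr⁴⁺ in gives Ti⁴⁺ < Zr⁴⁺ < Y³⁺ < Sr²⁺ < Rb⁺ < Br⁻; it lands at slot 2.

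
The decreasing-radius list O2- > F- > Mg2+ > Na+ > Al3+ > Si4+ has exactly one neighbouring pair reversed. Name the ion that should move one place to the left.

Check each adjacent pair. Mg2+ and Na+ are reversed: Mg2+ and Na+ share 10 electrons; the higher nuclear charge on Mg (Z=12) contracts it more, so Mg2+ < Na+. No other neighbouring pair contradicts the periodic trends, so Na+ is the ion listed too late.

Na+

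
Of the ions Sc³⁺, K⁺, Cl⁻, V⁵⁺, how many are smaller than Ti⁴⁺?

1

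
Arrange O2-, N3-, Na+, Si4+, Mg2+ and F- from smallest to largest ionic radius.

Si4+ < Mg2+ < Na+ < F- < O2- < N3-

All of these have 10 electrons (isoelectronic). With the same electron cloud, the ion with the most protons pulls it in tightest. Nuclear charges: Si4+ (Z=14), Mg2+ (Z=12), Na+ (Z=11), F- (Z=9), O2- (Z=8), N3- (Z=7). Highest Z is smallest.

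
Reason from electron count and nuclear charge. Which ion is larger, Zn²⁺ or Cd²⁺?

Cd²⁺

Same group, same charge. Going down the group adds an extra shell of electrons, so the ion gets larger: Zn²⁺ is highest in the group and smallest.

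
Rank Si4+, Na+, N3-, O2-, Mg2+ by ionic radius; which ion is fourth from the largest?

Mg2+

Each ion has 10 electrons. The ranking follows nuclear charge in reverse — greater Z gives a smaller radius. Si4+ (Z=14), Mg2+ (Z=12), Na+ (Z=11), O2- (Z=8), N3- (Z=7).
Ordering: Si4+ < Mg2+ < Na+ < O2- < N3-. The fourth largest is Mg2+.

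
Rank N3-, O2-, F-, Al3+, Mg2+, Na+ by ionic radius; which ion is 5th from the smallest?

O2-

These species are isoelectronic with 10 electrons. The only difference is the number of protons: Al3+ (Z=13), Mg2+ (Z=12), Na+ (Z=11), F- (Z=9), O2- (Z=8), N3- (Z=7). The strongest nuclear pull (Al3+) gives the smallest ion.
Full ascending order: Al3+ < Mg2+ < Na+ < F- < O2- < N3-. Counting from the smallest, position 5 is O2-.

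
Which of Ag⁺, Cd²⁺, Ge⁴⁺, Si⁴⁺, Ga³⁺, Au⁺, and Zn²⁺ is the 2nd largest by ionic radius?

Ag⁺

First list Z and electron count for each: Si⁴⁺ (Z=14, 10 e⁻), Ge⁴⁺ (Z=32, 28 e⁻), Ga³⁺ (Z=31, 28 e⁻), Zn²⁺ (Z=30, 28 e⁻), Cd²⁺ (Z=48, 46 e⁻), Ag⁺ (Z=47, 46 e⁻), Au⁺ (Z=79, 78 e⁻). Si⁴⁺ < Ge⁴⁺ (same group, 1 shell fewer); Ge⁴⁺ < Ga³⁺ (isoelectronic, higher Z=32 is smaller); Ga³⁺ < Zn²⁺ (isoelectronic, higher Z=31 is smaller); Zn²⁺ < Cd²⁺ (same group, period 4 vs 5); Cd²⁺ < Ag⁺ (isoelectronic, higher Z=48 is smaller); Ag⁺ < Au⁺ (same group, 1 shell fewer).
Ordering: Si⁴⁺ < Ge⁴⁺ < Ga³⁺ < Zn²⁺ < Cd²⁺ < Ag⁺ < Au⁺. The 2nd largest is Ag⁺.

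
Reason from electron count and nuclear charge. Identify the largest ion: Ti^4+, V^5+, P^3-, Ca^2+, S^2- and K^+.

P^3-

These species are isoelectronic with 18 electrons. The only difference is the number of protons: V^5+ (Z=23), Ti^4+ (Z=22), Ca^2+ (Z=20), K^+ (Z=19), S^2- (Z=16), P^3- (Z=15). The strongest nuclear pull (V^5+) gives the smallest ion.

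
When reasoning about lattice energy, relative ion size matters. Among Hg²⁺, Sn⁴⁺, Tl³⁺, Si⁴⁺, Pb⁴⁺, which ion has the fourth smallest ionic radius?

First list Z and electron count for each: Si⁴⁺: 10 e⁻, Z=14, Sn⁴⁺: 46 e⁻, Z=50, Pb⁴⁺: 78 e⁻, Z=82, Tl³⁺: 78 e⁻, Z=81, Hg²⁺: 78 e⁻, Z=80. Si⁴⁺ < Sn⁴⁺ (same group, period 3 vs 5); Sn⁴⁺ < Pb⁴⁺ (same group, period 5 vs 6); Pb⁴⁺ < Tl³⁺ (isoelectronic, higher Z=82 is smaller); Tl³⁺ < Hg²⁺ (isoelectronic, higher Z=81 is smaller).
So the order is Si⁴⁺ < Sn⁴⁺ < Pb⁴⁺ < Tl³⁺ < Hg²⁺; the 4th-smallest ion is Tl³⁺.

Tl³⁺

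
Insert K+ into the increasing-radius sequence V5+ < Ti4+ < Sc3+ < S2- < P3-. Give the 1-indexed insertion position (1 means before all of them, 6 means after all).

4

Each ion has 18 electrons. The ranking follows nuclear charge in reverse — greater Z gives a smaller radius. V5+ (Z=23), Ti4+ (Z=22), Sc3+ (Z=21), K+ (Z=19), S2- (Z=16), P3- (Z=15).
With K+ included the full order is V5+ < Ti4+ < Sc3+ < K+ < S2- < P3-, so it takes position 4.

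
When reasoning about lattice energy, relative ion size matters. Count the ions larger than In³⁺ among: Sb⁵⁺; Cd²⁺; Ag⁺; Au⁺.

3

Electron counts and nuclear charges: Sb⁵⁺ has 46 e⁻ (Z=51), In³⁺ has 46 e⁻ (Z=49), Cd²⁺ has 46 e⁻ (Z=48), Ag⁺ has 46 e⁻ (Z=47), Au⁺ has 78 e⁻ (Z=79). Sb⁵⁺ < In³⁺ (both 46 e⁻, Z=51>49); In³⁺ < Cd²⁺ (isoelectronic, higher Z=49 is smaller); Cd²⁺ < Ag⁺ (both 46 e⁻, Z=48>47); Ag⁺ < Au⁺ (same group, 1 shell fewer).
Ordering all of them (including In³⁺) by radius gives Sb⁵⁺ < In³⁺ < Cd²⁺ < Ag⁺ < Au⁺. That's 3.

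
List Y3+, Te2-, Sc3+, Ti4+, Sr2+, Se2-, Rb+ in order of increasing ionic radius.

Electron counts and nuclear charges: Ti4+ (Z=22, 18 e⁻), Sc3+ (Z=21, 18 e⁻), Y3+ (Z=39, 36 e⁻), Sr2+ (Z=38, 36 e⁻), Rb+ (Z=37, 36 e⁻), Se2- (Z=34, 36 e⁻), Te2- (Z=52, 54 e⁻). Ti4+ < Sc3+ (both 18 e⁻, Z=22>21); Sc3+ < Y3+ (same group, 1 shell fewer); Y3+ < Sr2+ (isoelectronic, higher Z=39 is smaller); Sr2+ < Rb+ (isoelectronic, higher Z=38 is smaller); Rb+ < Se2- (both 36 e⁻, Z=37>34); Se2- < Te2- (same group, period 4 vs 5).

Ti4+ < Sc3+ < Y3+ < Sr2+ < Rb+ < Se2- < Te2-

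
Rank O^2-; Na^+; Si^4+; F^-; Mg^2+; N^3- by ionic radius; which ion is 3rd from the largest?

F^-

Isoelectronic series (10 e⁻ each). Size is set by nuclear charge: more protons means a smaller ion. Si^4+ (Z=14), Mg^2+ (Z=12), Na^+ (Z=11), F^- (Z=9), O^2- (Z=8), N^3- (Z=7).
That gives Si^4+ < Mg^2+ < Na^+ < F^- < O^2- < N^3-. From the largest end, number 3 is F^-.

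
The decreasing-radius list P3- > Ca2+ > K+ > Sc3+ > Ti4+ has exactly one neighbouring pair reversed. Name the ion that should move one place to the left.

K+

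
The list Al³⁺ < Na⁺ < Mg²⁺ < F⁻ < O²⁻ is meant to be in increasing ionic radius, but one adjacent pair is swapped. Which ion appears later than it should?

Scanning neighbour by neighbour, only Na⁺/Mg²⁺ violates a trend: both have 10 electrons but Z(Mg)=12 > Z(Na)=11, so Mg²⁺ should be the smaller of the two. That makes Mg²⁺ the one sitting a position late relative to where it belongs.

Mg²⁺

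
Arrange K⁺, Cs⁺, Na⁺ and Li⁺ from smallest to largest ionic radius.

Li⁺ < Na⁺ < K⁺ < Cs⁺

These ions sit in one column with identical charge. Each step down the periodic table adds a principal shell, increasing the radius.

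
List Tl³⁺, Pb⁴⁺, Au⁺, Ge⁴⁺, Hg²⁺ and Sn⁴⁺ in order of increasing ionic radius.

First list Z and electron count for each: Ge⁴⁺ (Z=32, 28 e⁻), Sn⁴⁺ (Z=50, 46 e⁻), Pb⁴⁺ (Z=82, 78 e⁻), Tl³⁺ (Z=81, 78 e⁻), Hg²⁺ (Z=80, 78 e⁻), Au⁺ (Z=79, 78 e⁻). Ge⁴⁺ < Sn⁴⁺ (same group, 1 shell fewer); Sn⁴⁺ < Pb⁴⁺ (same group, 1 shell fewer); Pb⁴⁺ < Tl³⁺ (isoelectronic, higher Z=82 is smaller); Tl³⁺ < Hg²⁺ (both 78 e⁻, Z=81>80); Hg²⁺ < Au⁺ (isoelectronic, higher Z=80 is smaller).

Ge⁴⁺ < Sn⁴⁺ < Pb⁴⁺ < Tl³⁺ < Hg²⁺ < Au⁺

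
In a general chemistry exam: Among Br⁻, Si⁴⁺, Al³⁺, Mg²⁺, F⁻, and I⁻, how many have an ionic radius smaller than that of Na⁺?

Work out protons and electrons: Si⁴⁺: 10 e⁻, Z=14, Al³⁺: 10 e⁻, Z=13, Mg²⁺: 10 e⁻, Z=12, Na⁺: 10 e⁻, Z=11, F⁻: 10 e⁻, Z=9, Br⁻: 36 e⁻, Z=35, I⁻: 54 e⁻, Z=53. Si⁴⁺ < Al³⁺ (both 10 e⁻, Z=14>13); Al³⁺ < Mg²⁺ (both 10 e⁻, Z=13>12); Mg²⁺ < Na⁺ (isoelectronic, higher Z=12 is smaller); Na⁺ < F⁻ (isoelectronic, higher Z=11 is smaller); F⁻ < Br⁻ (same group, period 2 vs 4); Br⁻ < I⁻ (same group, 1 shell fewer).
Overall: Si⁴⁺ < Al³⁺ < Mg²⁺ < Na⁺ < F⁻ < Br⁻ < I⁻. Na⁺ has 3 below it and 3 above. So 3 are smaller.

3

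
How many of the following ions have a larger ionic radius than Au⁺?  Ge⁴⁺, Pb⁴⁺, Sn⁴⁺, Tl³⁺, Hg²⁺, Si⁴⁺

0

Si⁴⁺ (Z=14, 10 e⁻), Ge⁴⁺ (Z=32, 28 e⁻), Sn⁴⁺ (Z=50, 46 e⁻), Pb⁴⁺ (Z=82, 78 e⁻), Tl³⁺ (Z=81, 78 e⁻), Hg²⁺ (Z=80, 78 e⁻), Au⁺ (Z=79, 78 e⁻). Si⁴⁺ < Ge⁴⁺ (same group, period 3 vs 4); Ge⁴⁺ < Sn⁴⁺ (same group, 1 shell fewer); Sn⁴⁺ < Pb⁴⁺ (same group, period 5 vs 6); Pb⁴⁺ < Tl³⁺ (both 78 e⁻, Z=82>81); Tl³⁺ < Hg²⁺ (isoelectronic, higher Z=81 is smaller); Hg²⁺ < Au⁺ (isoelectronic, higher Z=80 is smaller).
Relative to Au⁺, the ions that are larger are none. Count: 0.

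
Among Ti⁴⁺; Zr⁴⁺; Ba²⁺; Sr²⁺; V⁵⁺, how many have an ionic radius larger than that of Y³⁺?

Electron counts and nuclear charges: V⁵⁺ has 18 e⁻ (Z=23), Ti⁴⁺ has 18 e⁻ (Z=22), Zr⁴⁺ has 36 e⁻ (Z=40), Y³⁺ has 36 e⁻ (Z=39), Sr²⁺ has 36 e⁻ (Z=38), Ba²⁺ has 54 e⁻ (Z=56). V⁵⁺ < Ti⁴⁺ (isoelectronic, higher Z=23 is smaller); Ti⁴⁺ < Zr⁴⁺ (same group, 1 shell fewer); Zr⁴⁺ < Y³⁺ (both 36 e⁻, Z=40>39); Y³⁺ < Sr²⁺ (both 36 e⁻, Z=39>38); Sr²⁺ < Ba²⁺ (same group, period 5 vs 6).
Ordering all of them (including Y³⁺) by radius gives V⁵⁺ < Ti⁴⁺ < Zr⁴⁺ < Y³⁺ < Sr²⁺ < Ba²⁺. So 2 are larger.

2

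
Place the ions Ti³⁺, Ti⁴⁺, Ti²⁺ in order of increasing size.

Ti⁴⁺ < Ti³⁺ < Ti²⁺

For a single element, ionic radius drops as positive charge rises — Ti⁴⁺ < Ti²⁺.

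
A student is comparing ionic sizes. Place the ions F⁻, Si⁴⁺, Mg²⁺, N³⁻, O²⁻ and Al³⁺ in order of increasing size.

These species are isoelectronic with 10 electrons. The only difference is the number of protons: Si⁴⁺ (Z=14), Al³⁺ (Z=13), Mg²⁺ (Z=12), F⁻ (Z=9), O²⁻ (Z=8), N³⁻ (Z=7). The strongest nuclear pull (Si⁴⁺) gives the smallest ion.

Si⁴⁺ < Al³⁺ < Mg²⁺ < F⁻ < O²⁻ < N³⁻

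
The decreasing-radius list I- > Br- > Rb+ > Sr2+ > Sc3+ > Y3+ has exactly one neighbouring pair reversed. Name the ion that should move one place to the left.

Compare adjacent ions: same group and charge — period 4 sits above period 5, so Sc3+ is smaller — yet in this decreasing list Sc3+ sits before Y3+. Nothing else is reversed, so Y3+ should move one place to the left.

Y3+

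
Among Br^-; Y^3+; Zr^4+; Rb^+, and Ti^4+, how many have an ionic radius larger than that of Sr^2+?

Ti^4+ has 18 e⁻ (Z=22), Zr^4+ has 36 e⁻ (Z=40), Y^3+ has 36 e⁻ (Z=39), Sr^2+ has 36 e⁻ (Z=38), Rb^+ has 36 e⁻ (Z=37), Br^- has 36 e⁻ (Z=35). Ti^4+ < Zr^4+ (same group, 1 shell fewer); Zr^4+ < Y^3+ (isoelectronic, higher Z=40 is smaller); Y^3+ < Sr^2+ (isoelectronic, higher Z=39 is smaller); Sr^2+ < Rb^+ (both 36 e⁻, Z=38>37); Rb^+ < Br^- (both 36 e⁻, Z=37>35).
Overall: Ti^4+ < Zr^4+ < Y^3+ < Sr^2+ < Rb^+ < Br^-. Sr^2+ has 3 below it and 2 above. Count: 2.

2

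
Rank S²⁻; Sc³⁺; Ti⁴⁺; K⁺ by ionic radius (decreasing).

S²⁻ > K⁺ > Sc³⁺ > Ti⁴⁺

All of these have 18 electrons (isoelectronic). With the same electron cloud, the ion with the most protons pulls it in tightest. Nuclear charges: Ti⁴⁺ (Z=22), Sc³⁺ (Z=21), K⁺ (Z=19), S²⁻ (Z=16). Highest Z is smallest.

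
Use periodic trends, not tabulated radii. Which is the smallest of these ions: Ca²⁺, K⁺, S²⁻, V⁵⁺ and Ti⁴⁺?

Each ion has 18 electrons. The ranking follows nuclear charge in reverse — greater Z gives a smaller radius. V⁵⁺ (Z=23), Ti⁴⁺ (Z=22), Ca²⁺ (Z=20), K⁺ (Z=19), S²⁻ (Z=16).

V⁵⁺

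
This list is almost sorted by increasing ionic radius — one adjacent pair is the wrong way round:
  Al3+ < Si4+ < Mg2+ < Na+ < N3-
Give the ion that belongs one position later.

Check each adjacent pair. Al3+ and Si4+ are reversed: both have 10 electrons but Z(Si)=14 > Z(Al)=13, so Si4+ should be the smaller of the two. No other neighbouring pair contradicts the periodic trends, so Al3+ is the ion listed too early.

Al3+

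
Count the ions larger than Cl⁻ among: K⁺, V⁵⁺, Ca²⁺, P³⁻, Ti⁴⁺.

1

All of these have 18 electrons (isoelectronic). With the same electron cloud, the ion with the most protons pulls it in tightest. Nuclear charges: V⁵⁺ (Z=23), Ti⁴⁺ (Z=22), Ca²⁺ (Z=20), K⁺ (Z=19), Cl⁻ (Z=17), P³⁻ (Z=15). Highest Z is smallest.
Ordering all of them (including Cl⁻) by radius gives V⁵⁺ < Ti⁴⁺ < Ca²⁺ < K⁺ < Cl⁻ < P³⁻. That's 1.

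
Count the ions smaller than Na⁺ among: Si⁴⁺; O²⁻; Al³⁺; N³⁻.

2

Isoelectronic series (10 e⁻ each). Size is set by nuclear charge: more protons means a smaller ion. Si⁴⁺ (Z=14), Al³⁺ (Z=13), Na⁺ (Z=11), O²⁻ (Z=8), N³⁻ (Z=7).
Overall: Si⁴⁺ < Al³⁺ < Na⁺ < O²⁻ < N³⁻. Na⁺ has 2 below it and 2 above. That's 2.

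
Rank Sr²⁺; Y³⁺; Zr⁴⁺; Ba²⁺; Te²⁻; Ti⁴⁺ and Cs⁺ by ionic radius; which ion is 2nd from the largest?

Cs⁺

Ti⁴⁺ (Z=22, 18 e⁻), Zr⁴⁺ (Z=40, 36 e⁻), Y³⁺ (Z=39, 36 e⁻), Sr²⁺ (Z=38, 36 e⁻), Ba²⁺ (Z=56, 54 e⁻), Cs⁺ (Z=55, 54 e⁻), Te²⁻ (Z=52, 54 e⁻). Ti⁴⁺ < Zr⁴⁺ (same group, period 4 vs 5); Zr⁴⁺ < Y³⁺ (both 36 e⁻, Z=40>39); Y³⁺ < Sr²⁺ (isoelectronic, higher Z=39 is smaller); Sr²⁺ < Ba²⁺ (same group, period 5 vs 6); Ba²⁺ < Cs⁺ (isoelectronic, higher Z=56 is smaller); Cs⁺ < Te²⁻ (both 54 e⁻, Z=55>52).
That gives Ti⁴⁺ < Zr⁴⁺ < Y³⁺ < Sr²⁺ < Ba²⁺ < Cs⁺ < Te²⁻. From the largest end, number 2 is Cs⁺.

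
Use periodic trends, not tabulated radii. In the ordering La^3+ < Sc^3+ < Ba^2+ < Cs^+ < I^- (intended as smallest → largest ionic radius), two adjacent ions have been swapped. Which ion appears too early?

Compare adjacent ions: same group and charge — period 4 sits above period 6, so Sc^3+ is smaller — yet in this increasing list La^3+ sits before Sc^3+. Nothing else is reversed, so La^3+ should move one place to the right.

La^3+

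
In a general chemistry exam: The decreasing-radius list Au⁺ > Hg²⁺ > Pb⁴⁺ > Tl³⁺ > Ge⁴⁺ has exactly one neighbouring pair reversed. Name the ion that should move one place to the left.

Tl³⁺

Compare adjacent ions: they are isoelectronic (78 e⁻) and Pb has more protons than Tl (82 vs 81), making Pb⁴⁺ smaller — yet in this decreasing list Pb⁴⁺ sits before Tl³⁺. Nothing else is reversed, so Tl³⁺ should move one place to the left.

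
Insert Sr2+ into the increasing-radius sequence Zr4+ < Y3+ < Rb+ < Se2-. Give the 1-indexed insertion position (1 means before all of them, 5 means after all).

Isoelectronic series (36 e⁻ each). Size is set by nuclear charge: more protons means a smaller ion. Zr4+ (Z=40), Y3+ (Z=39), Sr2+ (Z=38), Rb+ (Z=37), Se2- (Z=34).
Putting Sr2+ in gives Zr4+ < Y3+ < Sr2+ < Rb+ < Se2-; it lands at slot 3.

3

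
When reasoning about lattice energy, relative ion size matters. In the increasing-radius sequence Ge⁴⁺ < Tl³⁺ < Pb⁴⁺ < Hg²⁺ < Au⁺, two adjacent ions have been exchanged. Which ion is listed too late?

Scanning neighbour by neighbour, only Tl³⁺/Pb⁴⁺ violates a trend: Pb⁴⁺ and Tl³⁺ share 78 electrons; the higher nuclear charge on Pb (Z=82) contracts it more, so Pb⁴⁺ < Tl³⁺. That makes Pb⁴⁺ the one sitting a position late relative to where it belongs.

Pb⁴⁺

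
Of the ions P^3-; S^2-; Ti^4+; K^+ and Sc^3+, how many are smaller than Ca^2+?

2

These species are isoelectronic with 18 electrons. The only difference is the number of protons: Ti^4+ (Z=22), Sc^3+ (Z=21), Ca^2+ (Z=20), K^+ (Z=19), S^2- (Z=16), P^3- (Z=15). The strongest nuclear pull (Ti^4+) gives the smallest ion.
Ordering all of them (including Ca^2+) by radius gives Ti^4+ < Sc^3+ < Ca^2+ < K^+ < S^2- < P^3-. So 2 are smaller.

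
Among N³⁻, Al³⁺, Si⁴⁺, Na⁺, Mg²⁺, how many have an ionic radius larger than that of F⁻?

Each ion has 10 electrons. The ranking follows nuclear charge in reverse — greater Z gives a smaller radius. Si⁴⁺ (Z=14), Al³⁺ (Z=13), Mg²⁺ (Z=12), Na⁺ (Z=11), F⁻ (Z=9), N³⁻ (Z=7).
Overall: Si⁴⁺ < Al³⁺ < Mg²⁺ < Na⁺ < F⁻ < N³⁻. F⁻ has 4 below it and 1 above. That's 1.

1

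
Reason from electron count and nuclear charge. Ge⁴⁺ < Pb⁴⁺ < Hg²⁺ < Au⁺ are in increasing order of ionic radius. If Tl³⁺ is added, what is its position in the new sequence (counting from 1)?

3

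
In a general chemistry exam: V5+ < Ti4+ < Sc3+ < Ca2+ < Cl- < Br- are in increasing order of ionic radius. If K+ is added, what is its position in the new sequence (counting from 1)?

5

V5+: 18 e⁻, Z=23, Ti4+: 18 e⁻, Z=22, Sc3+: 18 e⁻, Z=21, Ca2+: 18 e⁻, Z=20, K+: 18 e⁻, Z=19, Cl-: 18 e⁻, Z=17, Br-: 36 e⁻, Z=35. V5+ < Ti4+ (isoelectronic, higher Z=23 is smaller); Ti4+ < Sc3+ (both 18 e⁻, Z=22>21); Sc3+ < Ca2+ (isoelectronic, higher Z=21 is smaller); Ca2+ < K+ (both 18 e⁻, Z=20>19); K+ < Cl- (isoelectronic, higher Z=19 is smaller); Cl- < Br- (same group, period 3 vs 4).
Merged order: V5+ < Ti4+ < Sc3+ < Ca2+ < K+ < Cl- < Br- — K+ is number 5.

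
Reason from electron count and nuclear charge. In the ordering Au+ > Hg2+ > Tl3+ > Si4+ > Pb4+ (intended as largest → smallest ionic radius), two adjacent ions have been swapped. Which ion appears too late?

Scanning neighbour by neighbour, only Si4+/Pb4+ violates a trend: Si4+ and Pb4+ are in one column with the same charge; the lighter period-3 ion has 3 fewer shells and is smaller. That makes Pb4+ the one sitting a position late relative to where it belongs.

Pb4+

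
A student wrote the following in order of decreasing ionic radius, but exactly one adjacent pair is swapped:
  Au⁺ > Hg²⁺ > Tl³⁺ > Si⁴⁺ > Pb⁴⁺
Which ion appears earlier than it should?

The pair Si⁴⁺, Pb⁴⁺ is the wrong way round — both in group 14 with the same charge; Si⁴⁺ (period 3) has the smaller radius. All other adjacent pairs agree with periodic trends, so Si⁴⁺ is the misplaced ion.

Si⁴⁺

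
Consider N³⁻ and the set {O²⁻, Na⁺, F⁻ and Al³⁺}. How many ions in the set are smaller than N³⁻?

4

All of these have 10 electrons (isoelectronic). With the same electron cloud, the ion with the most protons pulls it in tightest. Nuclear charges: Al³⁺ (Z=13), Na⁺ (Z=11), F⁻ (Z=9), O²⁻ (Z=8), N³⁻ (Z=7). Highest Z is smallest.
Ordering all of them (including N³⁻) by radius gives Al³⁺ < Na⁺ < F⁻ < O²⁻ < N³⁻. So 4 are smaller.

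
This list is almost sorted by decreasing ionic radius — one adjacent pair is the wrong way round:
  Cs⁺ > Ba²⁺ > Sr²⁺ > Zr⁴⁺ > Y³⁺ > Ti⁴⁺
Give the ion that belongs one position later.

Compare adjacent ions: Zr⁴⁺ and Y³⁺ share 36 electrons; the higher nuclear charge on Zr (Z=40) contracts it more, so Zr⁴⁺ < Y³⁺ — yet in this decreasing list Zr⁴⁺ sits before Y³⁺. Nothing else is reversed, so Zr⁴⁺ should move one place to the right.

Zr⁴⁺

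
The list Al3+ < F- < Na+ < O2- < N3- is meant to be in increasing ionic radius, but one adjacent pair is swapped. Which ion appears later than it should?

Check each adjacent pair. F- and Na+ are reversed: Na+ and F- share 10 electrons; the higher nuclear charge on Na (Z=11) contracts it more, so Na+ < F-. No other neighbouring pair contradicts the periodic trends, so Na+ is the ion listed too late.

Na+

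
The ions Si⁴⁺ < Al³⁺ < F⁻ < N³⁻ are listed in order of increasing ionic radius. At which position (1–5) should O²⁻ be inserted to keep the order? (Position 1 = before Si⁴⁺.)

4

These species are isoelectronic with 10 electrons. The only difference is the number of protons: Si⁴⁺ (Z=14), Al³⁺ (Z=13), F⁻ (Z=9), O²⁻ (Z=8), N³⁻ (Z=7). The strongest nuclear pull (Si⁴⁺) gives the smallest ion.
The complete sequence is Si⁴⁺ < Al³⁺ < F⁻ < O²⁻ < N³⁻. O²⁻ sits at position 4.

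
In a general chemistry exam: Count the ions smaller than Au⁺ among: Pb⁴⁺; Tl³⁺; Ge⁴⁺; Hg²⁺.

4

Electron counts and nuclear charges: Ge⁴⁺ has 28 e⁻ (Z=32), Pb⁴⁺ has 78 e⁻ (Z=82), Tl³⁺ has 78 e⁻ (Z=81), Hg²⁺ has 78 e⁻ (Z=80), Au⁺ has 78 e⁻ (Z=79). Ge⁴⁺ < Pb⁴⁺ (same group, 2 shells fewer); Pb⁴⁺ < Tl³⁺ (isoelectronic, higher Z=82 is smaller); Tl³⁺ < Hg²⁺ (isoelectronic, higher Z=81 is smaller); Hg²⁺ < Au⁺ (isoelectronic, higher Z=80 is smaller).
Ordering all of them (including Au⁺) by radius gives Ge⁴⁺ < Pb⁴⁺ < Tl³⁺ < Hg²⁺ < Au⁺. That's 4.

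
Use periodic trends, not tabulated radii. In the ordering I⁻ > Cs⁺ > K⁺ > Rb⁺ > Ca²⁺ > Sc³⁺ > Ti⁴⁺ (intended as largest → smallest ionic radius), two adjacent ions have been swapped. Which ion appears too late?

Check each adjacent pair. K⁺ and Rb⁺ are reversed: same group and charge — period 4 sits above period 5, so K⁺ is smaller. No other neighbouring pair contradicts the periodic trends, so Rb⁺ is the ion listed too late.

Rb⁺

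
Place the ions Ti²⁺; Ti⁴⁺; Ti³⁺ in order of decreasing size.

Ti²⁺ > Ti³⁺ > Ti⁴⁺

Same element, different charge: the more highly charged cation has fewer electrons and a greater effective nuclear charge per electron, making Ti⁴⁺ the smallest.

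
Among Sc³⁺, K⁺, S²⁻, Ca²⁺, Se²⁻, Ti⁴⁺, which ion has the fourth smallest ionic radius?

K⁺

Tabulating Z and e⁻: Ti⁴⁺ has 18 e⁻ (Z=22), Sc³⁺ has 18 e⁻ (Z=21), Ca²⁺ has 18 e⁻ (Z=20), K⁺ has 18 e⁻ (Z=19), S²⁻ has 18 e⁻ (Z=16), Se²⁻ has 36 e⁻ (Z=34). Ti⁴⁺ < Sc³⁺ (isoelectronic, higher Z=22 is smaller); Sc³⁺ < Ca²⁺ (isoelectronic, higher Z=21 is smaller); Ca²⁺ < K⁺ (isoelectronic, higher Z=20 is smaller); K⁺ < S²⁻ (isoelectronic, higher Z=19 is smaller); S²⁻ < Se²⁻ (same group, 1 shell fewer).
Full ascending order: Ti⁴⁺ < Sc³⁺ < Ca²⁺ < K⁺ < S²⁻ < Se²⁻. Counting from the smallest, position 4 is K⁺.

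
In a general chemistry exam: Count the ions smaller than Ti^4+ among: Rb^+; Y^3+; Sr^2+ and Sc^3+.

0

Electron counts and nuclear charges: Ti^4+ (Z=22, 18 e⁻), Sc^3+ (Z=21, 18 e⁻), Y^3+ (Z=39, 36 e⁻), Sr^2+ (Z=38, 36 e⁻), Rb^+ (Z=37, 36 e⁻). Ti^4+ < Sc^3+ (both 18 e⁻, Z=22>21); Sc^3+ < Y^3+ (same group, period 4 vs 5); Y^3+ < Sr^2+ (isoelectronic, higher Z=39 is smaller); Sr^2+ < Rb^+ (isoelectronic, higher Z=38 is smaller).
Relative to Ti^4+, the ions that are smaller are none. That's 0.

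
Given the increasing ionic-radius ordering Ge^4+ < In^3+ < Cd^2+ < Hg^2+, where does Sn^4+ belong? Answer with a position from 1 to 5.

2

Electron counts and nuclear charges: Ge^4+ has 28 e⁻ (Z=32), Sn^4+ has 46 e⁻ (Z=50), In^3+ has 46 e⁻ (Z=49), Cd^2+ has 46 e⁻ (Z=48), Hg^2+ has 78 e⁻ (Z=80). Ge^4+ < Sn^4+ (same group, 1 shell fewer); Sn^4+ < In^3+ (both 46 e⁻, Z=50>49); In^3+ < Cd^2+ (isoelectronic, higher Z=49 is smaller); Cd^2+ < Hg^2+ (same group, period 5 vs 6).
Merged order: Ge^4+ < Sn^4+ < In^3+ < Cd^2+ < Hg^2+ — Sn^4+ is number 2.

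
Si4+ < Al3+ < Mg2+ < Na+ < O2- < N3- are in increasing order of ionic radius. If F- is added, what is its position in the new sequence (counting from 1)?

All of these have 10 electrons (isoelectronic). With the same electron cloud, the ion with the most protons pulls it in tightest. Nuclear charges: Si4+ (Z=14), Al3+ (Z=13), Mg2+ (Z=12), Na+ (Z=11), F- (Z=9), O2- (Z=8), N3- (Z=7). Highest Z is smallest.
With F- included the full order is Si4+ < Al3+ < Mg2+ < Na+ < F- < O2- < N3-, so it takes position 5.

5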